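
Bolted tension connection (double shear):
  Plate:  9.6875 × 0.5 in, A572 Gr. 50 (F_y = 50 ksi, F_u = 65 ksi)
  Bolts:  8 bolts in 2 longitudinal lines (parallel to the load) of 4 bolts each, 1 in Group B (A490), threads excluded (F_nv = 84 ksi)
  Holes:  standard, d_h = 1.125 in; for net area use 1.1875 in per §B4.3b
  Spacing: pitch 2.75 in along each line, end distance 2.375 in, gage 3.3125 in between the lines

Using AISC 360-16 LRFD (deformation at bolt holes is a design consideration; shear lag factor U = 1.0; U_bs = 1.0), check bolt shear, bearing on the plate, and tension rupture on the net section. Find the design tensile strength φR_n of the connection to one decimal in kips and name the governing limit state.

Bolt shear: A_b = π(1)²/4 = 0.7854 in². φR_n = 0.75 × 84 × 0.7854 × 8 × 2 = 791.7 kips.
Bearing (0.5 in plate, F_u = 65 ksi): end bolts L_c = 2.375 − 1.125/2 = 1.8125, R_n = min(1.2×1.8125×0.5×65, 2.4×1×0.5×65) = 70.688 kips/bolt; interior L_c = 2.75 − 1.125 = 1.625, R_n = 63.375 kips/bolt. φR_n = 0.75 × (2×70.688 + 6×63.375) = 391.2 kips.
Tension rupture (net): A_n = (9.6875 − 2×1.1875)×0.5 = 3.6563 in² (U = 1.0, A_e = A_n). φR_n = 0.75 × 65 × 3.6563 = 178.2 kips.
Governing: min(791.7, 391.2, 178.2) = 178.2 kips → net-section rupture.

178.2 kips (net-section rupture governs)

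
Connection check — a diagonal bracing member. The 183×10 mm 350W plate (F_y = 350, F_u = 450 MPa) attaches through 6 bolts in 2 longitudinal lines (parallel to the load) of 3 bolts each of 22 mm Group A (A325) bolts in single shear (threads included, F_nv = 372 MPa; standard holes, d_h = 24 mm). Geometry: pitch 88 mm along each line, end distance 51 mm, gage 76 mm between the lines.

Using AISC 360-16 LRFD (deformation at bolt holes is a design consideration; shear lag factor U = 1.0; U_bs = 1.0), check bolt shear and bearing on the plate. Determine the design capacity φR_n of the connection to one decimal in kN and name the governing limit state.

Bolt shear: A_b = π(22)²/4 = 380.13 mm². φR_n = 0.75 × 372 × 380.13 × 6 × 1 = 636.3 kN.
Bearing (10 mm plate, F_u = 450 MPa): end bolts L_c = 51 − 24/2 = 39, R_n = min(1.2×39×10×450, 2.4×22×10×450) = 210.6 kN/bolt; interior L_c = 88 − 24 = 64, R_n = 237.6 kN/bolt. φR_n = 0.75 × (2×210.6 + 4×237.6) = 1028.7 kN.
Governing: min(636.3, 1028.7) = 636.3 kN → bolt shear.

636.3 kN (bolt shear governs)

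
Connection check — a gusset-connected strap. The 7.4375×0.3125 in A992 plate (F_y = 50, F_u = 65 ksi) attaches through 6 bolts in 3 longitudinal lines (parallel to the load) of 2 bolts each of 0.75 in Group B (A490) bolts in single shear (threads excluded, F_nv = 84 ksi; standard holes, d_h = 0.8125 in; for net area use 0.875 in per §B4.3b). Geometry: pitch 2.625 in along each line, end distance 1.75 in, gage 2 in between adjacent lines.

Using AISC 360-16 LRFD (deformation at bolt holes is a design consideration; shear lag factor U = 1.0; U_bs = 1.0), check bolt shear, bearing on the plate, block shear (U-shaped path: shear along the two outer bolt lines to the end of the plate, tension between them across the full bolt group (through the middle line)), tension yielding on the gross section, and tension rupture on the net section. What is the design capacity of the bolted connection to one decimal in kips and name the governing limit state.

Bolt shear: A_b = π(0.75)²/4 = 0.44179 in². φR_n = 0.75 × 84 × 0.44179 × 6 × 1 = 167.0 kips.
Bearing (0.3125 in plate, F_u = 65 ksi): end bolts L_c = 1.75 − 0.8125/2 = 1.34375, R_n = min(1.2×1.34375×0.3125×65, 2.4×0.75×0.3125×65) = 32.754 kips/bolt; interior L_c = 2.625 − 0.8125 = 1.8125, R_n = 36.563 kips/bolt. φR_n = 0.75 × (3×32.754 + 3×36.563) = 156.0 kips.
Block shear: shear path 2×[1.75+1×2.625] = 2×4.375 in, A_gv = 2.7344, A_nv = 2×(4.375 − 1.5×0.875)×0.3125 = 1.9141 in²; tension across gage: (4 − 2×0.875)×0.3125 = 0.70313 in². R_n = min(0.6×65×1.9141, 0.6×50×2.7344) + 1.0×65×0.70313 = min(74.65, 82.032) + 45.703 = 120.35 kips. φR_n = 0.75 × 120.35 = 90.3 kips.
Tension yield (gross): A_g = 7.4375×0.3125 = 2.3242 in². φR_n = 0.90 × 50 × 2.3242 = 104.6 kips.
Tension rupture (net): A_n = (7.4375 − 3×0.875)×0.3125 = 1.5039 in² (U = 1.0, A_e = A_n). φR_n = 0.75 × 65 × 1.5039 = 73.3 kips.
Governing: min(167.0, 156.0, 90.3, 104.6, 73.3) = 73.3 kips → net-section rupture.

73.3 kips (net-section rupture governs)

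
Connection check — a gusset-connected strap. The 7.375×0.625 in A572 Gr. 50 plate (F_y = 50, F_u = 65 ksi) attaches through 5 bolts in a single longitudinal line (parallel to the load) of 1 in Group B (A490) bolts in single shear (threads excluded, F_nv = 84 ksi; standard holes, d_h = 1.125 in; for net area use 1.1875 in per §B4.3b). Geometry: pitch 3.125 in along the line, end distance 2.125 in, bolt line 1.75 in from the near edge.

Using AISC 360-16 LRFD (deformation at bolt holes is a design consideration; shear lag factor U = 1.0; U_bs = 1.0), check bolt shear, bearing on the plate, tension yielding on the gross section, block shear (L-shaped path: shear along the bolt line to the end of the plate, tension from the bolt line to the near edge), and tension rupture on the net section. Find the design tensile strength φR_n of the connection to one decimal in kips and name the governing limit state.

188.5 kips (net-section rupture governs)

Bolt shear: A_b = π(1)²/4 = 0.7854 in². φR_n = 0.75 × 84 × 0.7854 × 5 × 1 = 247.4 kips.
Bearing (0.625 in plate, F_u = 65 ksi): end bolts L_c = 2.125 − 1.125/2 = 1.5625, R_n = min(1.2×1.5625×0.625×65, 2.4×1×0.625×65) = 76.172 kips/bolt; interior L_c = 3.125 − 1.125 = 2, R_n = 97.5 kips/bolt. φR_n = 0.75 × (1×76.172 + 4×97.5) = 349.6 kips.
Tension yield (gross): A_g = 7.375×0.625 = 4.6094 in². φR_n = 0.90 × 50 × 4.6094 = 207.4 kips.
Block shear: shear path 1×[2.125+4×3.125] = 1×14.625 in, A_gv = 9.1406, A_nv = 1×(14.625 − 4.5×1.1875)×0.625 = 5.8008 in²; tension to near edge: (1.75 − 0.5×1.1875)×0.625 = 0.72266 in². R_n = min(0.6×65×5.8008, 0.6×50×9.1406) + 1.0×65×0.72266 = min(226.23, 274.22) + 46.973 = 273.2 kips. φR_n = 0.75 × 273.2 = 204.9 kips.
Tension rupture (net): A_n = (7.375 − 1×1.1875)×0.625 = 3.8672 in² (U = 1.0, A_e = A_n). φR_n = 0.75 × 65 × 3.8672 = 188.5 kips.
Governing: min(247.4, 349.6, 207.4, 204.9, 188.5) = 188.5 kips → net-section rupture.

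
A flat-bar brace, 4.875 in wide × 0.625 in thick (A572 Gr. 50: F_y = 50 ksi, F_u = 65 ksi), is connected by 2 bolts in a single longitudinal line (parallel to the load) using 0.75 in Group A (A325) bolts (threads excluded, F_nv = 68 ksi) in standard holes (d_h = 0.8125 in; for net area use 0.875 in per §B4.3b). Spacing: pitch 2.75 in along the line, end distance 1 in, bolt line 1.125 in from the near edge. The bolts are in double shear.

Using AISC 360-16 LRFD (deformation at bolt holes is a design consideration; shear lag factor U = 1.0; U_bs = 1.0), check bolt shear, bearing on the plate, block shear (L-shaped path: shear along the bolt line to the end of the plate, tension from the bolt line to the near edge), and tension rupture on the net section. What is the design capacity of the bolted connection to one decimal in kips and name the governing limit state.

65.5 kips (block shear governs)

Bolt shear: A_b = π(0.75)²/4 = 0.44179 in². φR_n = 0.75 × 68 × 0.44179 × 2 × 2 = 90.1 kips.
Bearing (0.625 in plate, F_u = 65 ksi): end bolts L_c = 1 − 0.8125/2 = 0.59375, R_n = min(1.2×0.59375×0.625×65, 2.4×0.75×0.625×65) = 28.945 kips/bolt; interior L_c = 2.75 − 0.8125 = 1.9375, R_n = 73.125 kips/bolt. φR_n = 0.75 × (1×28.945 + 1×73.125) = 76.6 kips.
Block shear: shear path 1×[1+1×2.75] = 1×3.75 in, A_gv = 2.3438, A_nv = 1×(3.75 − 1.5×0.875)×0.625 = 1.5234 in²; tension to near edge: (1.125 − 0.5×0.875)×0.625 = 0.42969 in². R_n = min(0.6×65×1.5234, 0.6×50×2.3438) + 1.0×65×0.42969 = min(59.413, 70.314) + 27.93 = 87.343 kips. φR_n = 0.75 × 87.343 = 65.5 kips.
Tension rupture (net): A_n = (4.875 − 1×0.875)×0.625 = 2.5 in² (U = 1.0, A_e = A_n). φR_n = 0.75 × 65 × 2.5 = 121.9 kips.
Governing: min(90.1, 76.6, 65.5, 121.9) = 65.5 kips → block shear.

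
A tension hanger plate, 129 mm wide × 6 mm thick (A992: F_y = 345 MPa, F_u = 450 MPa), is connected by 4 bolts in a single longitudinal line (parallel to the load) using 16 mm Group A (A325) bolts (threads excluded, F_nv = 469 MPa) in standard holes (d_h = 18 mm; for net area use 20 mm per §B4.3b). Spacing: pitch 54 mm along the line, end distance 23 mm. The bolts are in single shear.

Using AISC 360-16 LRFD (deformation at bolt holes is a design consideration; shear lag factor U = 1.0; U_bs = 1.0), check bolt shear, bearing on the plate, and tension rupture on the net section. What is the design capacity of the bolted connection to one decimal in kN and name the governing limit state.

Bolt shear: A_b = π(16)²/4 = 201.06 mm². φR_n = 0.75 × 469 × 201.06 × 4 × 1 = 282.9 kN.
Bearing (6 mm plate, F_u = 450 MPa): end bolts L_c = 23 − 18/2 = 14, R_n = min(1.2×14×6×450, 2.4×16×6×450) = 45.36 kN/bolt; interior L_c = 54 − 18 = 36, R_n = 103.68 kN/bolt. φR_n = 0.75 × (1×45.36 + 3×103.68) = 267.3 kN.
Tension rupture (net): A_n = (129 − 1×20)×6 = 654 mm² (U = 1.0, A_e = A_n). φR_n = 0.75 × 450 × 654 = 220.7 kN.
Governing: min(282.9, 267.3, 220.7) = 220.7 kN → net-section rupture.

220.7 kN (net-section rupture governs)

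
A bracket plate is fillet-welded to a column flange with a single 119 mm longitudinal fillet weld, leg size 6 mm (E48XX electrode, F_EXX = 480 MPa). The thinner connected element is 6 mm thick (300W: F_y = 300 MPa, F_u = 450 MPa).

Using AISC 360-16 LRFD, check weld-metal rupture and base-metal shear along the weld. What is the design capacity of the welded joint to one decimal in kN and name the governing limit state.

Weld metal: throat = 0.707×6 = 4.242 mm, L = 119 mm. φR_n = 0.75 × 0.6 × 480 × 4.242 × 119 = 109.0 kN.
Base metal shear (6 mm plate): yield φR_n = 1.0×0.6×300×6×119 = 128.5 kN; rupture φR_n = 0.75×0.6×450×6×119 = 144.6 kN; take 128.5 kN (yield).
Governing: min(109.0, 128.5) = 109.0 kN → weld metal.

109.0 kN (weld metal governs)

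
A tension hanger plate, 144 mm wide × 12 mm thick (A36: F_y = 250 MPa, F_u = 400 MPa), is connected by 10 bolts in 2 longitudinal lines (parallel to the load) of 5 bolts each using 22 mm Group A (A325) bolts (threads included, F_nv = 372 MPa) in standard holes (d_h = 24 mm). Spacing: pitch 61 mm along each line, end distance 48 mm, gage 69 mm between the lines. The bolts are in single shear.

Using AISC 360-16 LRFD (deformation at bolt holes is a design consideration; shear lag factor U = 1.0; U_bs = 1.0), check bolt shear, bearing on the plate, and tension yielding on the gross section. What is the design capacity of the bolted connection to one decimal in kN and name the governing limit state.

388.8 kN (gross-section yield governs)

Bolt shear: A_b = π(22)²/4 = 380.13 mm². φR_n = 0.75 × 372 × 380.13 × 10 × 1 = 1060.6 kN.
Bearing (12 mm plate, F_u = 400 MPa): end bolts L_c = 48 − 24/2 = 36, R_n = min(1.2×36×12×400, 2.4×22×12×400) = 207.36 kN/bolt; interior L_c = 61 − 24 = 37, R_n = 213.12 kN/bolt. φR_n = 0.75 × (2×207.36 + 8×213.12) = 1589.8 kN.
Tension yield (gross): A_g = 144×12 = 1728 mm². φR_n = 0.90 × 250 × 1728 = 388.8 kN.
Governing: min(1060.6, 1589.8, 388.8) = 388.8 kN → gross-section yield.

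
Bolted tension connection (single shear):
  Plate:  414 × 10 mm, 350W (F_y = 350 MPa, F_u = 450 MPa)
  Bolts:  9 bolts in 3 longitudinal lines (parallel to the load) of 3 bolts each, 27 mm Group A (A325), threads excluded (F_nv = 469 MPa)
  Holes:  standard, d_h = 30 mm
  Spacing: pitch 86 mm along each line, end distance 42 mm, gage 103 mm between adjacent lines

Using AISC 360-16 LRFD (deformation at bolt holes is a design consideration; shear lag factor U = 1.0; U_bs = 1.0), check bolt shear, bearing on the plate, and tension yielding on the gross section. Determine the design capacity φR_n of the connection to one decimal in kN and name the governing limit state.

1304.1 kN (gross-section yield governs)

Bolt shear: A_b = π(27)²/4 = 572.56 mm². φR_n = 0.75 × 469 × 572.56 × 9 × 1 = 1812.6 kN.
Bearing (10 mm plate, F_u = 450 MPa): end bolts L_c = 42 − 30/2 = 27, R_n = min(1.2×27×10×450, 2.4×27×10×450) = 145.8 kN/bolt; interior L_c = 86 − 30 = 56, R_n = 291.6 kN/bolt. φR_n = 0.75 × (3×145.8 + 6×291.6) = 1640.3 kN.
Tension yield (gross): A_g = 414×10 = 4140 mm². φR_n = 0.90 × 350 × 4140 = 1304.1 kN.
Governing: min(1812.6, 1640.3, 1304.1) = 1304.1 kN → gross-section yield.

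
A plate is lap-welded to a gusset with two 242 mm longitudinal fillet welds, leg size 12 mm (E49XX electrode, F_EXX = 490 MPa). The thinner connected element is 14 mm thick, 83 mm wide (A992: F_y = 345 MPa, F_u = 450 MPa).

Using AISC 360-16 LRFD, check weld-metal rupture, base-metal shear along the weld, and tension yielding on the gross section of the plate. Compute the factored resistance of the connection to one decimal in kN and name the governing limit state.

360.8 kN (gross-section yield governs)

Weld metal: throat = 0.707×12 = 8.484 mm, L = 2×242 = 484 mm. φR_n = 0.75 × 0.6 × 490 × 8.484 × 484 = 905.4 kN.
Base metal shear (14 mm plate): yield φR_n = 1.0×0.6×345×14×484 = 1402.6 kN; rupture φR_n = 0.75×0.6×450×14×484 = 1372.1 kN; take 1372.1 kN (rupture).
Tension yield (gross): A_g = 83×14 = 1162 mm². φR_n = 0.90 × 345 × 1162 = 360.8 kN.
Governing: min(905.4, 1372.1, 360.8) = 360.8 kN → gross-section yield.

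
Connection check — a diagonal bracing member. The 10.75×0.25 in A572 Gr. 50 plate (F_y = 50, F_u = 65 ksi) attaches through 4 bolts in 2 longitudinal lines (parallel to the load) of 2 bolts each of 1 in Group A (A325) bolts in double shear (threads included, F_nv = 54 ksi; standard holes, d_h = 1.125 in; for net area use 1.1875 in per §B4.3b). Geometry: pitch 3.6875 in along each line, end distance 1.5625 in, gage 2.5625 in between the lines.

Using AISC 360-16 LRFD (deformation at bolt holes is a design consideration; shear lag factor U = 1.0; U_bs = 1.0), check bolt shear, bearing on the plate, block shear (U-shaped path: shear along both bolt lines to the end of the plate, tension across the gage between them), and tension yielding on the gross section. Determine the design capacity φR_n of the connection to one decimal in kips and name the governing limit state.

Bolt shear: A_b = π(1)²/4 = 0.7854 in². φR_n = 0.75 × 54 × 0.7854 × 4 × 2 = 254.5 kips.
Bearing (0.25 in plate, F_u = 65 ksi): end bolts L_c = 1.5625 − 1.125/2 = 1, R_n = min(1.2×1×0.25×65, 2.4×1×0.25×65) = 19.5 kips/bolt; interior L_c = 3.6875 − 1.125 = 2.5625, R_n = 39 kips/bolt. φR_n = 0.75 × (2×19.5 + 2×39) = 87.8 kips.
Block shear: shear path 2×[1.5625+1×3.6875] = 2×5.25 in, A_gv = 2.625, A_nv = 2×(5.25 − 1.5×1.1875)×0.25 = 1.7344 in²; tension across gage: (2.5625 − 1×1.1875)×0.25 = 0.34375 in². R_n = min(0.6×65×1.7344, 0.6×50×2.625) + 1.0×65×0.34375 = min(67.642, 78.75) + 22.344 = 89.986 kips. φR_n = 0.75 × 89.986 = 67.5 kips.
Tension yield (gross): A_g = 10.75×0.25 = 2.6875 in². φR_n = 0.90 × 50 × 2.6875 = 120.9 kips.
Governing: min(254.5, 87.8, 67.5, 120.9) = 67.5 kips → block shear.

67.5 kips (block shear governs)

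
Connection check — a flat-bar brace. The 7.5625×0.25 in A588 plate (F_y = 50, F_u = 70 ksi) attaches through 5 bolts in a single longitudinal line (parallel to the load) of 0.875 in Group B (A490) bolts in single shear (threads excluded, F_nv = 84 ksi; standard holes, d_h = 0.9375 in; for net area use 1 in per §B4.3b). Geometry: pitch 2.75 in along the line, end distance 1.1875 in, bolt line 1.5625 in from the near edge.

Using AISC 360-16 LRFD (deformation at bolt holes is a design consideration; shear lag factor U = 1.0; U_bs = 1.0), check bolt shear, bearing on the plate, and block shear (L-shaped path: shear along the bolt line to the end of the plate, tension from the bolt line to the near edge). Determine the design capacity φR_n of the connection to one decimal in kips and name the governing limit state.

Bolt shear: A_b = π(0.875)²/4 = 0.60132 in². φR_n = 0.75 × 84 × 0.60132 × 5 × 1 = 189.4 kips.
Bearing (0.25 in plate, F_u = 70 ksi): end bolts L_c = 1.1875 − 0.9375/2 = 0.71875, R_n = min(1.2×0.71875×0.25×70, 2.4×0.875×0.25×70) = 15.094 kips/bolt; interior L_c = 2.75 − 0.9375 = 1.8125, R_n = 36.75 kips/bolt. φR_n = 0.75 × (1×15.094 + 4×36.75) = 121.6 kips.
Block shear: shear path 1×[1.1875+4×2.75] = 1×12.1875 in, A_gv = 3.0469, A_nv = 1×(12.1875 − 4.5×1)×0.25 = 1.9219 in²; tension to near edge: (1.5625 − 0.5×1)×0.25 = 0.26563 in². R_n = min(0.6×70×1.9219, 0.6×50×3.0469) + 1.0×70×0.26563 = min(80.72, 91.407) + 18.594 = 99.314 kips. φR_n = 0.75 × 99.314 = 74.5 kips.
Governing: min(189.4, 121.6, 74.5) = 74.5 kips → block shear.

74.5 kips (block shear governs)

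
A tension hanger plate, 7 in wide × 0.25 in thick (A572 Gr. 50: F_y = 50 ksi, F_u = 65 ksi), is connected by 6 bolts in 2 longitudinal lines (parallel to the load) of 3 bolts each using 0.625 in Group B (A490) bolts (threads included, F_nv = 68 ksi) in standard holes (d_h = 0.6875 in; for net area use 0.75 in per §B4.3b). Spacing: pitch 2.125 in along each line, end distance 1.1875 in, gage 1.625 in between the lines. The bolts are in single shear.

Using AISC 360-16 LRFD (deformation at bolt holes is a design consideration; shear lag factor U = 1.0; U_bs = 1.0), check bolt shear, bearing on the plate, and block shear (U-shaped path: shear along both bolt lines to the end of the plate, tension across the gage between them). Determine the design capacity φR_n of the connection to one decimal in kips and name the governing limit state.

Bolt shear: A_b = π(0.625)²/4 = 0.3068 in². φR_n = 0.75 × 68 × 0.3068 × 6 × 1 = 93.9 kips.
Bearing (0.25 in plate, F_u = 65 ksi): end bolts L_c = 1.1875 − 0.6875/2 = 0.84375, R_n = min(1.2×0.84375×0.25×65, 2.4×0.625×0.25×65) = 16.453 kips/bolt; interior L_c = 2.125 − 0.6875 = 1.4375, R_n = 24.375 kips/bolt. φR_n = 0.75 × (2×16.453 + 4×24.375) = 97.8 kips.
Block shear: shear path 2×[1.1875+2×2.125] = 2×5.4375 in, A_gv = 2.7188, A_nv = 2×(5.4375 − 2.5×0.75)×0.25 = 1.7813 in²; tension across gage: (1.625 − 1×0.75)×0.25 = 0.21875 in². R_n = min(0.6×65×1.7813, 0.6×50×2.7188) + 1.0×65×0.21875 = min(69.471, 81.564) + 14.219 = 83.69 kips. φR_n = 0.75 × 83.69 = 62.8 kips.
Governing: min(93.9, 97.8, 62.8) = 62.8 kips → block shear.

62.8 kips (block shear governs)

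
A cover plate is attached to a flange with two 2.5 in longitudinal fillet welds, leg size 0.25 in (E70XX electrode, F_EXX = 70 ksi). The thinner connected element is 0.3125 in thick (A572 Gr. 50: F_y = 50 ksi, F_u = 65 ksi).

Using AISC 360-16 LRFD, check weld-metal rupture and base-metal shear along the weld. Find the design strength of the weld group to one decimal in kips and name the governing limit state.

Weld metal: throat = 0.707×0.25 = 0.17675 in, L = 2×2.5 = 5 in. φR_n = 0.75 × 0.6 × 70 × 0.17675 × 5 = 27.8 kips.
Base metal shear (0.3125 in plate): yield φR_n = 1.0×0.6×50×0.3125×5 = 46.9 kips; rupture φR_n = 0.75×0.6×65×0.3125×5 = 45.7 kips; take 45.7 kips (rupture).
Governing: min(27.8, 45.7) = 27.8 kips → weld metal.

27.8 kips (weld metal governs)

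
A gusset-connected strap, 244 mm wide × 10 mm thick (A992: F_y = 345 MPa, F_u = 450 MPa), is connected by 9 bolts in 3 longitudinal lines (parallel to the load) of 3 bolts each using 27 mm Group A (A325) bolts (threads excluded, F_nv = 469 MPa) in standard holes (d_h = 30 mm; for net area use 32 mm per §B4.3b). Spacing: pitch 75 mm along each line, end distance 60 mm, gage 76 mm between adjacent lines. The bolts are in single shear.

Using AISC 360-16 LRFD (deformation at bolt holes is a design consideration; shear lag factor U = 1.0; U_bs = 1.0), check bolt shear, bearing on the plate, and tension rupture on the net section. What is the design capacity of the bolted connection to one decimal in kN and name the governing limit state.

Bolt shear: A_b = π(27)²/4 = 572.56 mm². φR_n = 0.75 × 469 × 572.56 × 9 × 1 = 1812.6 kN.
Bearing (10 mm plate, F_u = 450 MPa): end bolts L_c = 60 − 30/2 = 45, R_n = min(1.2×45×10×450, 2.4×27×10×450) = 243 kN/bolt; interior L_c = 75 − 30 = 45, R_n = 243 kN/bolt. φR_n = 0.75 × (3×243 + 6×243) = 1640.3 kN.
Tension rupture (net): A_n = (244 − 3×32)×10 = 1480 mm² (U = 1.0, A_e = A_n). φR_n = 0.75 × 450 × 1480 = 499.5 kN.
Governing: min(1812.6, 1640.3, 499.5) = 499.5 kN → net-section rupture.

499.5 kN (net-section rupture governs)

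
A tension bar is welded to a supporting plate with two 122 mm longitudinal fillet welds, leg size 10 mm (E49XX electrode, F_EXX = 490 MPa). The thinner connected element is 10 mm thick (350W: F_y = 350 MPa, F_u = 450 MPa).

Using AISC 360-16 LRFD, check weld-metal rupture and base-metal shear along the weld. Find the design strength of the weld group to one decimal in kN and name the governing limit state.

380.4 kN (weld metal governs)

Weld metal: throat = 0.707×10 = 7.07 mm, L = 2×122 = 244 mm. φR_n = 0.75 × 0.6 × 490 × 7.07 × 244 = 380.4 kN.
Base metal shear (10 mm plate): yield φR_n = 1.0×0.6×350×10×244 = 512.4 kN; rupture φR_n = 0.75×0.6×450×10×244 = 494.1 kN; take 494.1 kN (rupture).
Governing: min(380.4, 494.1) = 380.4 kN → weld metal.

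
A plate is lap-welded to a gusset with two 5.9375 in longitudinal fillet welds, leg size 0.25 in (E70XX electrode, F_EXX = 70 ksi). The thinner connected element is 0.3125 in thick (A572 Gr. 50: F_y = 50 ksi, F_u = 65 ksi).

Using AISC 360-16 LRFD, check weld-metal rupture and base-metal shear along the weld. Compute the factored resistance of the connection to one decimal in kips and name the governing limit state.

Weld metal: throat = 0.707×0.25 = 0.17675 in, L = 2×5.9375 = 11.875 in. φR_n = 0.75 × 0.6 × 70 × 0.17675 × 11.875 = 66.1 kips.
Base metal shear (0.3125 in plate): yield φR_n = 1.0×0.6×50×0.3125×11.875 = 111.3 kips; rupture φR_n = 0.75×0.6×65×0.3125×11.875 = 108.5 kips; take 108.5 kips (rupture).
Governing: min(66.1, 108.5) = 66.1 kips → weld metal.

66.1 kips (weld metal governs)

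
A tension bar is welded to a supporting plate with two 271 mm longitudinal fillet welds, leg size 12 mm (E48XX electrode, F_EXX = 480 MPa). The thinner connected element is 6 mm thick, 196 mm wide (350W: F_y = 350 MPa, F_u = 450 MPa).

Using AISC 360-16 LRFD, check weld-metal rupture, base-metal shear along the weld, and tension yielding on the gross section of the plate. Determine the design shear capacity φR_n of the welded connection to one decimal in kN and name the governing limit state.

370.4 kN (gross-section yield governs)

Weld metal: throat = 0.707×12 = 8.484 mm, L = 2×271 = 542 mm. φR_n = 0.75 × 0.6 × 480 × 8.484 × 542 = 993.2 kN.
Base metal shear (6 mm plate): yield φR_n = 1.0×0.6×350×6×542 = 682.9 kN; rupture φR_n = 0.75×0.6×450×6×542 = 658.5 kN; take 658.5 kN (rupture).
Tension yield (gross): A_g = 196×6 = 1176 mm². φR_n = 0.90 × 350 × 1176 = 370.4 kN.
Governing: min(993.2, 658.5, 370.4) = 370.4 kN → gross-section yield.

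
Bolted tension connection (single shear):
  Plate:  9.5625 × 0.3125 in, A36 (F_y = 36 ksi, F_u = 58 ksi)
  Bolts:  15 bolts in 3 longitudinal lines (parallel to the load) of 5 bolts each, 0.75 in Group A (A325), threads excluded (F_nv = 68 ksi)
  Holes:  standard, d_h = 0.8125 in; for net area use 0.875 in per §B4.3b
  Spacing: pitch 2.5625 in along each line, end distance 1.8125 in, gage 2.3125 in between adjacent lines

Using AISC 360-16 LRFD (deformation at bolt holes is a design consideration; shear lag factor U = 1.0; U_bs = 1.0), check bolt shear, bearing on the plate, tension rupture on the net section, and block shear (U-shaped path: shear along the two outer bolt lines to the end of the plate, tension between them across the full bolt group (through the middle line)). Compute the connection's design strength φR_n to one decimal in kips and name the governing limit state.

94.3 kips (net-section rupture governs)

Bolt shear: A_b = π(0.75)²/4 = 0.44179 in². φR_n = 0.75 × 68 × 0.44179 × 15 × 1 = 338.0 kips.
Bearing (0.3125 in plate, F_u = 58 ksi): end bolts L_c = 1.8125 − 0.8125/2 = 1.40625, R_n = min(1.2×1.40625×0.3125×58, 2.4×0.75×0.3125×58) = 30.586 kips/bolt; interior L_c = 2.5625 − 0.8125 = 1.75, R_n = 32.625 kips/bolt. φR_n = 0.75 × (3×30.586 + 12×32.625) = 362.4 kips.
Tension rupture (net): A_n = (9.5625 − 3×0.875)×0.3125 = 2.168 in² (U = 1.0, A_e = A_n). φR_n = 0.75 × 58 × 2.168 = 94.3 kips.
Block shear: shear path 2×[1.8125+4×2.5625] = 2×12.0625 in, A_gv = 7.5391, A_nv = 2×(12.0625 − 4.5×0.875)×0.3125 = 5.0781 in²; tension across gage: (4.625 − 2×0.875)×0.3125 = 0.89844 in². R_n = min(0.6×58×5.0781, 0.6×36×7.5391) + 1.0×58×0.89844 = min(176.72, 162.84) + 52.11 = 214.95 kips. φR_n = 0.75 × 214.95 = 161.2 kips.
Governing: min(338.0, 362.4, 94.3, 161.2) = 94.3 kips → net-section rupture.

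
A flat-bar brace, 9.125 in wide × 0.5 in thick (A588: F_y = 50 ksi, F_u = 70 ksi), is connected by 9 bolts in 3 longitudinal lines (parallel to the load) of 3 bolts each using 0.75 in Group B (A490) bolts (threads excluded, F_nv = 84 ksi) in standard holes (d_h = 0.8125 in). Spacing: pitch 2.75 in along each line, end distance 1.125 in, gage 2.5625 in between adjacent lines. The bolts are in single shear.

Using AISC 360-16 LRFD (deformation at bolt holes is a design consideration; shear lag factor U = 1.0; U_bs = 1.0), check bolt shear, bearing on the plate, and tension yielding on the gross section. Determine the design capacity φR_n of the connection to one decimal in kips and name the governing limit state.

Bolt shear: A_b = π(0.75)²/4 = 0.44179 in². φR_n = 0.75 × 84 × 0.44179 × 9 × 1 = 250.5 kips.
Bearing (0.5 in plate, F_u = 70 ksi): end bolts L_c = 1.125 − 0.8125/2 = 0.71875, R_n = min(1.2×0.71875×0.5×70, 2.4×0.75×0.5×70) = 30.188 kips/bolt; interior L_c = 2.75 − 0.8125 = 1.9375, R_n = 63 kips/bolt. φR_n = 0.75 × (3×30.188 + 6×63) = 351.4 kips.
Tension yield (gross): A_g = 9.125×0.5 = 4.5625 in². φR_n = 0.90 × 50 × 4.5625 = 205.3 kips.
Governing: min(250.5, 351.4, 205.3) = 205.3 kips → gross-section yield.

205.3 kips (gross-section yield governs)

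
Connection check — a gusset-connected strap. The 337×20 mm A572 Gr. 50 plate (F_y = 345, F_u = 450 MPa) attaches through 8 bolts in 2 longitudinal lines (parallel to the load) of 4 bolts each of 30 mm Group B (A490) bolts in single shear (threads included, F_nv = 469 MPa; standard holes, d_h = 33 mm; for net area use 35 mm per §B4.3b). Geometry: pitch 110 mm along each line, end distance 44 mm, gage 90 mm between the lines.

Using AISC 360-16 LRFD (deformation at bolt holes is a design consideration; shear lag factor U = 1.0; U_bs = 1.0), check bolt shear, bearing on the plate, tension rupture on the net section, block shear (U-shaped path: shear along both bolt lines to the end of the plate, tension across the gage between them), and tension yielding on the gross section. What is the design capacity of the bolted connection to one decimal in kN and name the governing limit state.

Bolt shear: A_b = π(30)²/4 = 706.86 mm². φR_n = 0.75 × 469 × 706.86 × 8 × 1 = 1989.1 kN.
Bearing (20 mm plate, F_u = 450 MPa): end bolts L_c = 44 − 33/2 = 27.5, R_n = min(1.2×27.5×20×450, 2.4×30×20×450) = 297 kN/bolt; interior L_c = 110 − 33 = 77, R_n = 648 kN/bolt. φR_n = 0.75 × (2×297 + 6×648) = 3361.5 kN.
Tension rupture (net): A_n = (337 − 2×35)×20 = 5340 mm² (U = 1.0, A_e = A_n). φR_n = 0.75 × 450 × 5340 = 1802.3 kN.
Block shear: shear path 2×[44+3×110] = 2×374 mm, A_gv = 14960, A_nv = 2×(374 − 3.5×35)×20 = 10060 mm²; tension across gage: (90 − 1×35)×20 = 1100 mm². R_n = min(0.6×450×10060, 0.6×345×14960) + 1.0×450×1100 = min(2716.2, 3096.7) + 495 = 3211.2 kN. φR_n = 0.75 × 3211.2 = 2408.4 kN.
Tension yield (gross): A_g = 337×20 = 6740 mm². φR_n = 0.90 × 345 × 6740 = 2092.8 kN.
Governing: min(1989.1, 3361.5, 1802.3, 2408.4, 2092.8) = 1802.3 kN → net-section rupture.

1802.3 kN (net-section rupture governs)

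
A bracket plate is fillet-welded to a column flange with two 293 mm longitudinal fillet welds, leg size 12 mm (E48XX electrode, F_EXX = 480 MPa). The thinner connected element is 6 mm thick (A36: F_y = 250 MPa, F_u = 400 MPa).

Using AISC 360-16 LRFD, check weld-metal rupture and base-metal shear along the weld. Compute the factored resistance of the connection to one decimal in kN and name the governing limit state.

527.4 kN (base-metal shear governs)

Weld metal: throat = 0.707×12 = 8.484 mm, L = 2×293 = 586 mm. φR_n = 0.75 × 0.6 × 480 × 8.484 × 586 = 1073.9 kN.
Base metal shear (6 mm plate): yield φR_n = 1.0×0.6×250×6×586 = 527.4 kN; rupture φR_n = 0.75×0.6×400×6×586 = 632.9 kN; take 527.4 kN (yield).
Governing: min(1073.9, 527.4) = 527.4 kN → base-metal shear.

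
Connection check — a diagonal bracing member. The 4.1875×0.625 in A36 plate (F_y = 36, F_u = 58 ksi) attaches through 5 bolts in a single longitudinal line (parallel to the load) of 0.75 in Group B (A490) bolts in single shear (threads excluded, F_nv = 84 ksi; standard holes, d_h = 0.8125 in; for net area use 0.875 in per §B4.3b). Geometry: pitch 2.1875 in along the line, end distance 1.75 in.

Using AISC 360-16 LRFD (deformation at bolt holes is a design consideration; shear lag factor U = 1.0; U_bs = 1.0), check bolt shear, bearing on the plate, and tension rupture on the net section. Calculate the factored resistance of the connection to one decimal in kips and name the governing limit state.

Bolt shear: A_b = π(0.75)²/4 = 0.44179 in². φR_n = 0.75 × 84 × 0.44179 × 5 × 1 = 139.2 kips.
Bearing (0.625 in plate, F_u = 58 ksi): end bolts L_c = 1.75 − 0.8125/2 = 1.34375, R_n = min(1.2×1.34375×0.625×58, 2.4×0.75×0.625×58) = 58.453 kips/bolt; interior L_c = 2.1875 − 0.8125 = 1.375, R_n = 59.813 kips/bolt. φR_n = 0.75 × (1×58.453 + 4×59.813) = 223.3 kips.
Tension rupture (net): A_n = (4.1875 − 1×0.875)×0.625 = 2.0703 in² (U = 1.0, A_e = A_n). φR_n = 0.75 × 58 × 2.0703 = 90.1 kips.
Governing: min(139.2, 223.3, 90.1) = 90.1 kips → net-section rupture.

90.1 kips (net-section rupture governs)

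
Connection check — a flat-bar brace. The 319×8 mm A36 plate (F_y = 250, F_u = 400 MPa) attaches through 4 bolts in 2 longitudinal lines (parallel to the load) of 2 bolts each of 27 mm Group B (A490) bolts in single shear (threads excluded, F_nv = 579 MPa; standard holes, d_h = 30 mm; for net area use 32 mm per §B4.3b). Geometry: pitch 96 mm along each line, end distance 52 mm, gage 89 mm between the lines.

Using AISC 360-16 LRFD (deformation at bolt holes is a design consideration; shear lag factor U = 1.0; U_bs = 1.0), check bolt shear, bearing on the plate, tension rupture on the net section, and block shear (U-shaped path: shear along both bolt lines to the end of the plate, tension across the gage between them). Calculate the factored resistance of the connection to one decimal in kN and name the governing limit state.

Bolt shear: A_b = π(27)²/4 = 572.56 mm². φR_n = 0.75 × 579 × 572.56 × 4 × 1 = 994.5 kN.
Bearing (8 mm plate, F_u = 400 MPa): end bolts L_c = 52 − 30/2 = 37, R_n = min(1.2×37×8×400, 2.4×27×8×400) = 142.08 kN/bolt; interior L_c = 96 − 30 = 66, R_n = 207.36 kN/bolt. φR_n = 0.75 × (2×142.08 + 2×207.36) = 524.2 kN.
Tension rupture (net): A_n = (319 − 2×32)×8 = 2040 mm² (U = 1.0, A_e = A_n). φR_n = 0.75 × 400 × 2040 = 612.0 kN.
Block shear: shear path 2×[52+1×96] = 2×148 mm, A_gv = 2368, A_nv = 2×(148 − 1.5×32)×8 = 1600 mm²; tension across gage: (89 − 1×32)×8 = 456 mm². R_n = min(0.6×400×1600, 0.6×250×2368) + 1.0×400×456 = min(384, 355.2) + 182.4 = 537.6 kN. φR_n = 0.75 × 537.6 = 403.2 kN.
Governing: min(994.5, 524.2, 612.0, 403.2) = 403.2 kN → block shear.

403.2 kN (block shear governs)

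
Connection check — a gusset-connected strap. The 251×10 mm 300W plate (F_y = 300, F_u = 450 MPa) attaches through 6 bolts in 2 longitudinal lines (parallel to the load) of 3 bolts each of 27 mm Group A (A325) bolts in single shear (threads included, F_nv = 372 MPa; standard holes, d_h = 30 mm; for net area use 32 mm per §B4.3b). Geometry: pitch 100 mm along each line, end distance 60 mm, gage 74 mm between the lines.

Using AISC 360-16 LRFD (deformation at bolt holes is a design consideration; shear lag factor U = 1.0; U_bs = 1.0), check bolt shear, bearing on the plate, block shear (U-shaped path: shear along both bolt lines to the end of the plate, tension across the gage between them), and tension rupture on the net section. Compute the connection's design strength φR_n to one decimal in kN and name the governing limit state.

631.1 kN (net-section rupture governs)

Bolt shear: A_b = π(27)²/4 = 572.56 mm². φR_n = 0.75 × 372 × 572.56 × 6 × 1 = 958.5 kN.
Bearing (10 mm plate, F_u = 450 MPa): end bolts L_c = 60 − 30/2 = 45, R_n = min(1.2×45×10×450, 2.4×27×10×450) = 243 kN/bolt; interior L_c = 100 − 30 = 70, R_n = 291.6 kN/bolt. φR_n = 0.75 × (2×243 + 4×291.6) = 1239.3 kN.
Block shear: shear path 2×[60+2×100] = 2×260 mm, A_gv = 5200, A_nv = 2×(260 − 2.5×32)×10 = 3600 mm²; tension across gage: (74 − 1×32)×10 = 420 mm². R_n = min(0.6×450×3600, 0.6×300×5200) + 1.0×450×420 = min(972, 936) + 189 = 1125 kN. φR_n = 0.75 × 1125 = 843.8 kN.
Tension rupture (net): A_n = (251 − 2×32)×10 = 1870 mm² (U = 1.0, A_e = A_n). φR_n = 0.75 × 450 × 1870 = 631.1 kN.
Governing: min(958.5, 1239.3, 843.8, 631.1) = 631.1 kN → net-section rupture.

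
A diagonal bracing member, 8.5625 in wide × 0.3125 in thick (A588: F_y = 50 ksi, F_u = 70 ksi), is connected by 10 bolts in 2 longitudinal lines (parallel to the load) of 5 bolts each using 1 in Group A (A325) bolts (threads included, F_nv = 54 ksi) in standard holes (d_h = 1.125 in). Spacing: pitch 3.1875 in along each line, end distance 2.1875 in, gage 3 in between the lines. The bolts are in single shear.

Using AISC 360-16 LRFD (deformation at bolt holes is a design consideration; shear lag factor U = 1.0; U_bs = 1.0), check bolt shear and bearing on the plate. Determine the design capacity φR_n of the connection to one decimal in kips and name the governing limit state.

Bolt shear: A_b = π(1)²/4 = 0.7854 in². φR_n = 0.75 × 54 × 0.7854 × 10 × 1 = 318.1 kips.
Bearing (0.3125 in plate, F_u = 70 ksi): end bolts L_c = 2.1875 − 1.125/2 = 1.625, R_n = min(1.2×1.625×0.3125×70, 2.4×1×0.3125×70) = 42.656 kips/bolt; interior L_c = 3.1875 − 1.125 = 2.0625, R_n = 52.5 kips/bolt. φR_n = 0.75 × (2×42.656 + 8×52.5) = 379.0 kips.
Governing: min(318.1, 379.0) = 318.1 kips → bolt shear.

318.1 kips (bolt shear governs)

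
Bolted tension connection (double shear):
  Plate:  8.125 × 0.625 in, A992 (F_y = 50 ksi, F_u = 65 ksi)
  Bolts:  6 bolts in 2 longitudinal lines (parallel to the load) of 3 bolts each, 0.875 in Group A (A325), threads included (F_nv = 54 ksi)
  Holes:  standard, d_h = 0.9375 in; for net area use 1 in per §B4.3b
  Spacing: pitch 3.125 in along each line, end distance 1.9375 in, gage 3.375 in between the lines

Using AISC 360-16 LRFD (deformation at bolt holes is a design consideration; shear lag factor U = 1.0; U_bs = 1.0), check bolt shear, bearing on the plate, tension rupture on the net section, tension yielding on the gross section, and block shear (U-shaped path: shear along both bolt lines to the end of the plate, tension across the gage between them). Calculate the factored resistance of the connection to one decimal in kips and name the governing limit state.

186.6 kips (net-section rupture governs)

Bolt shear: A_b = π(0.875)²/4 = 0.60132 in². φR_n = 0.75 × 54 × 0.60132 × 6 × 2 = 292.2 kips.
Bearing (0.625 in plate, F_u = 65 ksi): end bolts L_c = 1.9375 − 0.9375/2 = 1.46875, R_n = min(1.2×1.46875×0.625×65, 2.4×0.875×0.625×65) = 71.602 kips/bolt; interior L_c = 3.125 − 0.9375 = 2.1875, R_n = 85.313 kips/bolt. φR_n = 0.75 × (2×71.602 + 4×85.313) = 363.3 kips.
Tension rupture (net): A_n = (8.125 − 2×1)×0.625 = 3.8281 in² (U = 1.0, A_e = A_n). φR_n = 0.75 × 65 × 3.8281 = 186.6 kips.
Tension yield (gross): A_g = 8.125×0.625 = 5.0781 in². φR_n = 0.90 × 50 × 5.0781 = 228.5 kips.
Block shear: shear path 2×[1.9375+2×3.125] = 2×8.1875 in, A_gv = 10.234, A_nv = 2×(8.1875 − 2.5×1)×0.625 = 7.1094 in²; tension across gage: (3.375 − 1×1)×0.625 = 1.4844 in². R_n = min(0.6×65×7.1094, 0.6×50×10.234) + 1.0×65×1.4844 = min(277.27, 307.02) + 96.486 = 373.76 kips. φR_n = 0.75 × 373.76 = 280.3 kips.
Governing: min(292.2, 363.3, 186.6, 228.5, 280.3) = 186.6 kips → net-section rupture.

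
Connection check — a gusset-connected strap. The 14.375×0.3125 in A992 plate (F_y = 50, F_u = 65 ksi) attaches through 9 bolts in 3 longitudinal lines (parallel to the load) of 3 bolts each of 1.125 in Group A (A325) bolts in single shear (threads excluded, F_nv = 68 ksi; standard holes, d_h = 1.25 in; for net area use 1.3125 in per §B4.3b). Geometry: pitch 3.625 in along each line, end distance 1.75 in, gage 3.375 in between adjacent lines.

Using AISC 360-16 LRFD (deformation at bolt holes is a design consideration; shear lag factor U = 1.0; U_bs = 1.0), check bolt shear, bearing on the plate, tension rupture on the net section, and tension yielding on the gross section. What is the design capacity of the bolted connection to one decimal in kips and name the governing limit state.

159.0 kips (net-section rupture governs)

Bolt shear: A_b = π(1.125)²/4 = 0.99402 in². φR_n = 0.75 × 68 × 0.99402 × 9 × 1 = 456.3 kips.
Bearing (0.3125 in plate, F_u = 65 ksi): end bolts L_c = 1.75 − 1.25/2 = 1.125, R_n = min(1.2×1.125×0.3125×65, 2.4×1.125×0.3125×65) = 27.422 kips/bolt; interior L_c = 3.625 − 1.25 = 2.375, R_n = 54.844 kips/bolt. φR_n = 0.75 × (3×27.422 + 6×54.844) = 308.5 kips.
Tension rupture (net): A_n = (14.375 − 3×1.3125)×0.3125 = 3.2617 in² (U = 1.0, A_e = A_n). φR_n = 0.75 × 65 × 3.2617 = 159.0 kips.
Tension yield (gross): A_g = 14.375×0.3125 = 4.4922 in². φR_n = 0.90 × 50 × 4.4922 = 202.1 kips.
Governing: min(456.3, 308.5, 159.0, 202.1) = 159.0 kips → net-section rupture.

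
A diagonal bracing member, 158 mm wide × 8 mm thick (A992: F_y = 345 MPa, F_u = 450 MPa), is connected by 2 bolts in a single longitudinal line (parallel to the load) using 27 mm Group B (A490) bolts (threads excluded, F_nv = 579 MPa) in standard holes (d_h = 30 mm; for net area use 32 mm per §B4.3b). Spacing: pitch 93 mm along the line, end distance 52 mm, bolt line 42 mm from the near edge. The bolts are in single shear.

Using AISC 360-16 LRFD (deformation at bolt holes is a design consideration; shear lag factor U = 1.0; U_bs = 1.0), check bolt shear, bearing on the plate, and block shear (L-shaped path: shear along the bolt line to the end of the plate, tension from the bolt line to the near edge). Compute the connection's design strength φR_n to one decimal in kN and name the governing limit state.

227.3 kN (block shear governs)

Bolt shear: A_b = π(27)²/4 = 572.56 mm². φR_n = 0.75 × 579 × 572.56 × 2 × 1 = 497.3 kN.
Bearing (8 mm plate, F_u = 450 MPa): end bolts L_c = 52 − 30/2 = 37, R_n = min(1.2×37×8×450, 2.4×27×8×450) = 159.84 kN/bolt; interior L_c = 93 − 30 = 63, R_n = 233.28 kN/bolt. φR_n = 0.75 × (1×159.84 + 1×233.28) = 294.8 kN.
Block shear: shear path 1×[52+1×93] = 1×145 mm, A_gv = 1160, A_nv = 1×(145 − 1.5×32)×8 = 776 mm²; tension to near edge: (42 − 0.5×32)×8 = 208 mm². R_n = min(0.6×450×776, 0.6×345×1160) + 1.0×450×208 = min(209.52, 240.12) + 93.6 = 303.12 kN. φR_n = 0.75 × 303.12 = 227.3 kN.
Governing: min(497.3, 294.8, 227.3) = 227.3 kN → block shear.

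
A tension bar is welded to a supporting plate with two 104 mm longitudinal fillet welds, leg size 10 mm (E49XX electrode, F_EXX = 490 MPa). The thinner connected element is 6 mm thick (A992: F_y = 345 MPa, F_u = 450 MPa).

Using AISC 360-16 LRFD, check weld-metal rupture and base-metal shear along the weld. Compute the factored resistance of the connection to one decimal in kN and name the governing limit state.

252.7 kN (base-metal shear governs)

Weld metal: throat = 0.707×10 = 7.07 mm, L = 2×104 = 208 mm. φR_n = 0.75 × 0.6 × 490 × 7.07 × 208 = 324.3 kN.
Base metal shear (6 mm plate): yield φR_n = 1.0×0.6×345×6×208 = 258.3 kN; rupture φR_n = 0.75×0.6×450×6×208 = 252.7 kN; take 252.7 kN (rupture).
Governing: min(324.3, 252.7) = 252.7 kN → base-metal shear.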